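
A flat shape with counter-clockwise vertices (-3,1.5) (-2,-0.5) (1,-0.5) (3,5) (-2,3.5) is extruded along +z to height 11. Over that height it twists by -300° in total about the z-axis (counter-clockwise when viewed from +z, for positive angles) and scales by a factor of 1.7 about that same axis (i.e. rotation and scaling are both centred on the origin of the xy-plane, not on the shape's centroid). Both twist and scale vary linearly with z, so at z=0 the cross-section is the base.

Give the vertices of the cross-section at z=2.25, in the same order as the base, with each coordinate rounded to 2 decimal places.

t = z/height = 2.25/11 = 0.204545
s = 1 + (scale-1)·z/height = 1 + (1.7-1)·2.25/11 = 1.143182
θ = twist·z/height = -300°·2.25/11 = -61.3636° = -1.070997 rad
cos θ = 0.479249, sin θ = -0.877679 (intermediates below are computed at full precision and shown rounded to 5 d.p.)
v1: (-3,1.5) → rotate → (-0.12123,3.35191) → ×s → (-0.13859,3.83184) → (-0.14,3.83)
v2: (-2,-0.5) → rotate → (-1.39734,1.51573) → ×s → (-1.59741,1.73276) → (-1.60,1.73)
v3: (1,-0.5) → rotate → (0.04041,-1.11730) → ×s → (0.04620,-1.27728) → (0.05,-1.28)
v4: (3,5) → rotate → (5.82614,-0.23679) → ×s → (6.66034,-0.27070) → (6.66,-0.27)
v5: (-2,3.5) → rotate → (2.11338,3.43273) → ×s → (2.41598,3.92423) → (2.42,3.92)

Cross-section at z=2.25: (-0.14,3.83) (-1.60,1.73) (0.05,-1.28) (6.66,-0.27) (2.42,3.92)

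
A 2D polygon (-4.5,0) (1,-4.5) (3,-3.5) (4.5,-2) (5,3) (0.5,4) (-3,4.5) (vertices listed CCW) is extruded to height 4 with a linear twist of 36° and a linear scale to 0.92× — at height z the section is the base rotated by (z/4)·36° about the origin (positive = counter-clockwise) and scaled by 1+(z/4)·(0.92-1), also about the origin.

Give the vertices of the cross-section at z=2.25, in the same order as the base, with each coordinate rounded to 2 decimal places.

Cross-section at z=2.25: (-4.03,-1.49) (2.38,-3.70) (3.84,-2.14) (4.69,-0.30) (3.49,4.34) (-0.87,3.75) (-4.18,3.04)

t = z/height = 2.25/4 = 0.5625
s = 1 + (scale-1)·z/height = 1 + (0.92-1)·2.25/4 = 0.955000
θ = twist·z/height = 36°·2.25/4 = 20.2500° = 0.353429 rad
cos θ = 0.938191, sin θ = 0.346117 (intermediates below are computed at full precision and shown rounded to 5 d.p.)
v1: (-4.5,0) → rotate → (-4.22186,-1.55753) → ×s → (-4.03188,-1.48744) → (-4.03,-1.49)
v2: (1,-4.5) → rotate → (2.49572,-3.87574) → ×s → (2.38341,-3.70134) → (2.38,-3.70)
v3: (3,-3.5) → rotate → (4.02598,-2.24532) → ×s → (3.84481,-2.14428) → (3.84,-2.14)
v4: (4.5,-2) → rotate → (4.91410,-0.31886) → ×s → (4.69296,-0.30451) → (4.69,-0.30)
v5: (5,3) → rotate → (3.65261,4.54516) → ×s → (3.48824,4.34063) → (3.49,4.34)
v6: (0.5,4) → rotate → (-0.91537,3.92582) → ×s → (-0.87418,3.74916) → (-0.87,3.75)
v7: (-3,4.5) → rotate → (-4.37210,3.18351) → ×s → (-4.17536,3.04025) → (-4.18,3.04)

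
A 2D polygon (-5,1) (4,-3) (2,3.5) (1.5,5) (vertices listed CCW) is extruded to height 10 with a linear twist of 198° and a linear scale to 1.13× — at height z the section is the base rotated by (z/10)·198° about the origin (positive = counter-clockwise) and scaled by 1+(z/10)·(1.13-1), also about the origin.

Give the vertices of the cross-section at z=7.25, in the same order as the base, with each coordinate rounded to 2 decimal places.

t = z/height = 7.25/10 = 0.725
s = 1 + (scale-1)·z/height = 1 + (1.13-1)·7.25/10 = 1.094250
θ = twist·z/height = 198°·7.25/10 = 143.5500° = 2.505420 rad
cos θ = -0.804376, sin θ = 0.594121 (intermediates below are computed at full precision and shown rounded to 5 d.p.)
v1: (-5,1) → rotate → (3.42776,-3.77498) → ×s → (3.75082,-4.13077) → (3.75,-4.13)
v2: (4,-3) → rotate → (-1.43514,4.78961) → ×s → (-1.57040,5.24103) → (-1.57,5.24)
v3: (2,3.5) → rotate → (-3.68817,-1.62707) → ×s → (-4.03579,-1.78042) → (-4.04,-1.78)
v4: (1.5,5) → rotate → (-4.17717,-3.13070) → ×s → (-4.57087,-3.42576) → (-4.57,-3.43)

Cross-section at z=7.25: (3.75,-4.13) (-1.57,5.24) (-4.04,-1.78) (-4.57,-3.43)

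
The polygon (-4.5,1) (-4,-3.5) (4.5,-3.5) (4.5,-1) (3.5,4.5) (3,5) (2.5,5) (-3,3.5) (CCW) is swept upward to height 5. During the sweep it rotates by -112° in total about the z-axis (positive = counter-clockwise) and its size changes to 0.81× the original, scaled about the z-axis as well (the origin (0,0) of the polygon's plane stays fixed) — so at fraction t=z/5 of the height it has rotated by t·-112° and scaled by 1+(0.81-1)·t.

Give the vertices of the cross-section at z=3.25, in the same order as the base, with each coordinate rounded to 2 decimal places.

Cross-section at z=3.25: (-0.33,4.03) (-3.97,2.44) (-1.76,-4.68) (0.33,-4.03) (4.68,-1.76) (4.96,-1.22) (4.83,-0.80) (2.15,3.42)

t = z/height = 3.25/5 = 0.65
s = 1 + (scale-1)·z/height = 1 + (0.81-1)·3.25/5 = 0.876500
θ = twist·z/height = -112°·3.25/5 = -72.8000° = -1.270600 rad
cos θ = 0.295708, sin θ = -0.955278 (intermediates below are computed at full precision and shown rounded to 5 d.p.)
v1: (-4.5,1) → rotate → (-0.37541,4.59446) → ×s → (-0.32904,4.02704) → (-0.33,4.03)
v2: (-4,-3.5) → rotate → (-4.52631,2.78614) → ×s → (-3.96731,2.44205) → (-3.97,2.44)
v3: (4.5,-3.5) → rotate → (-2.01279,-5.33373) → ×s → (-1.76421,-4.67502) → (-1.76,-4.68)
v4: (4.5,-1) → rotate → (0.37541,-4.59446) → ×s → (0.32904,-4.02704) → (0.33,-4.03)
v5: (3.5,4.5) → rotate → (5.33373,-2.01279) → ×s → (4.67502,-1.76421) → (4.68,-1.76)
v6: (3,5) → rotate → (5.66352,-1.38729) → ×s → (4.96407,-1.21596) → (4.96,-1.22)
v7: (2.5,5) → rotate → (5.51566,-0.90966) → ×s → (4.83448,-0.79731) → (4.83,-0.80)
v8: (-3,3.5) → rotate → (2.45635,3.90081) → ×s → (2.15299,3.41906) → (2.15,3.42)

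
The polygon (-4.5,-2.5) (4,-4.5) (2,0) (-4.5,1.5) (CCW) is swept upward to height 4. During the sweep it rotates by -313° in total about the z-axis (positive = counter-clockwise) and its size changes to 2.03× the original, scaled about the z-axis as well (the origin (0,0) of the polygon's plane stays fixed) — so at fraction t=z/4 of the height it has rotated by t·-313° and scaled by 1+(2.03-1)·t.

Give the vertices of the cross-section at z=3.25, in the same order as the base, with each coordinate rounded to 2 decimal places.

t = z/height = 3.25/4 = 0.8125
s = 1 + (scale-1)·z/height = 1 + (2.03-1)·3.25/4 = 1.836875
θ = twist·z/height = -313°·3.25/4 = -254.3125° = -4.438590 rad
cos θ = -0.270390, sin θ = 0.962751 (intermediates below are computed at full precision and shown rounded to 5 d.p.)
v1: (-4.5,-2.5) → rotate → (3.62363,-3.65640) → ×s → (6.65616,-6.71635) → (6.66,-6.72)
v2: (4,-4.5) → rotate → (3.25082,5.06776) → ×s → (5.97134,9.30884) → (5.97,9.31)
v3: (2,0) → rotate → (-0.54078,1.92550) → ×s → (-0.99335,3.53691) → (-0.99,3.54)
v4: (-4.5,1.5) → rotate → (-0.22737,-4.73796) → ×s → (-0.41765,-8.70305) → (-0.42,-8.70)

Cross-section at z=3.25: (6.66,-6.72) (5.97,9.31) (-0.99,3.54) (-0.42,-8.70)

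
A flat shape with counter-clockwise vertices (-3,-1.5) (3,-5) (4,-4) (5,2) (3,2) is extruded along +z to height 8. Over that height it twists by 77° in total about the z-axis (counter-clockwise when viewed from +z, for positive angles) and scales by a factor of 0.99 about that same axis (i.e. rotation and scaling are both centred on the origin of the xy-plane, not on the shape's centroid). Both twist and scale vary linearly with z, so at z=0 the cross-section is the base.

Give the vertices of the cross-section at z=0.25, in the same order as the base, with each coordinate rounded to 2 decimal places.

t = z/height = 0.25/8 = 0.03125
s = 1 + (scale-1)·z/height = 1 + (0.99-1)·0.25/8 = 0.999688
θ = twist·z/height = 77°·0.25/8 = 2.4063° = 0.041997 rad
cos θ = 0.999118, sin θ = 0.041985 (intermediates below are computed at full precision and shown rounded to 5 d.p.)
v1: (-3,-1.5) → rotate → (-2.93438,-1.62463) → ×s → (-2.93346,-1.62412) → (-2.93,-1.62)
v2: (3,-5) → rotate → (3.20728,-4.86964) → ×s → (3.20628,-4.86812) → (3.21,-4.87)
v3: (4,-4) → rotate → (4.16441,-3.82853) → ×s → (4.16311,-3.82734) → (4.16,-3.83)
v4: (5,2) → rotate → (4.91162,2.20816) → ×s → (4.91009,2.20747) → (4.91,2.21)
v5: (3,2) → rotate → (2.91339,2.12419) → ×s → (2.91248,2.12353) → (2.91,2.12)

Cross-section at z=0.25: (-2.93,-1.62) (3.21,-4.87) (4.16,-3.83) (4.91,2.21) (2.91,2.12)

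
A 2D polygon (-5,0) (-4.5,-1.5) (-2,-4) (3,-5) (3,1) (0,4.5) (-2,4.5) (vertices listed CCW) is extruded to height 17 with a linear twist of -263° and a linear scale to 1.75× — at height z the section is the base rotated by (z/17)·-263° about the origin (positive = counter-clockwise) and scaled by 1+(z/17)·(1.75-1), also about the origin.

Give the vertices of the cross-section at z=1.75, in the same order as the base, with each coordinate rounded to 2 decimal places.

Cross-section at z=1.75: (-4.80,2.45) (-5.05,0.77) (-3.88,-2.86) (0.43,-6.27) (3.37,-0.51) (2.21,4.32) (0.29,5.30)

t = z/height = 1.75/17 = 0.102941
s = 1 + (scale-1)·z/height = 1 + (1.75-1)·1.75/17 = 1.077206
θ = twist·z/height = -263°·1.75/17 = -27.0735° = -0.472522 rad
cos θ = 0.890423, sin θ = -0.455134 (intermediates below are computed at full precision and shown rounded to 5 d.p.)
v1: (-5,0) → rotate → (-4.45212,2.27567) → ×s → (-4.79585,2.45136) → (-4.80,2.45)
v2: (-4.5,-1.5) → rotate → (-4.68960,0.71247) → ×s → (-5.05167,0.76747) → (-5.05,0.77)
v3: (-2,-4) → rotate → (-3.60138,-2.65143) → ×s → (-3.87943,-2.85613) → (-3.88,-2.86)
v4: (3,-5) → rotate → (0.39560,-5.81752) → ×s → (0.42614,-6.26666) → (0.43,-6.27)
v5: (3,1) → rotate → (3.12640,-0.47498) → ×s → (3.36778,-0.51165) → (3.37,-0.51)
v6: (0,4.5) → rotate → (2.04810,4.00690) → ×s → (2.20623,4.31626) → (2.21,4.32)
v7: (-2,4.5) → rotate → (0.26725,4.91717) → ×s → (0.28789,5.29681) → (0.29,5.30)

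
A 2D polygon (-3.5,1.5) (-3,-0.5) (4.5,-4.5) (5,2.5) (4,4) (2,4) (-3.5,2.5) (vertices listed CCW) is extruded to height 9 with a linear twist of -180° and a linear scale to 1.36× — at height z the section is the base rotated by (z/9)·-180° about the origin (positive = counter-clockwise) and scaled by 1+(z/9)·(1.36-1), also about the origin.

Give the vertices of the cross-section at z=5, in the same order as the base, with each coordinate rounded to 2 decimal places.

t = z/height = 5/9 = 0.555556
s = 1 + (scale-1)·z/height = 1 + (1.36-1)·5/9 = 1.200000
θ = twist·z/height = -180°·5/9 = -100.0000° = -1.745329 rad
cos θ = -0.173648, sin θ = -0.984808 (intermediates below are computed at full precision and shown rounded to 5 d.p.)
v1: (-3.5,1.5) → rotate → (2.08498,3.18635) → ×s → (2.50198,3.82363) → (2.50,3.82)
v2: (-3,-0.5) → rotate → (0.02854,3.04125) → ×s → (0.03425,3.64950) → (0.03,3.65)
v3: (4.5,-4.5) → rotate → (-5.21305,-3.65022) → ×s → (-6.25566,-4.38026) → (-6.26,-4.38)
v4: (5,2.5) → rotate → (1.59378,-5.35816) → ×s → (1.91253,-6.42979) → (1.91,-6.43)
v5: (4,4) → rotate → (3.24464,-4.63382) → ×s → (3.89357,-5.56059) → (3.89,-5.56)
v6: (2,4) → rotate → (3.59193,-2.66421) → ×s → (4.31032,-3.19705) → (4.31,-3.20)
v7: (-3.5,2.5) → rotate → (3.06979,3.01271) → ×s → (3.68375,3.61525) → (3.68,3.62)

Cross-section at z=5: (2.50,3.82) (0.03,3.65) (-6.26,-4.38) (1.91,-6.43) (3.89,-5.56) (4.31,-3.20) (3.68,3.62)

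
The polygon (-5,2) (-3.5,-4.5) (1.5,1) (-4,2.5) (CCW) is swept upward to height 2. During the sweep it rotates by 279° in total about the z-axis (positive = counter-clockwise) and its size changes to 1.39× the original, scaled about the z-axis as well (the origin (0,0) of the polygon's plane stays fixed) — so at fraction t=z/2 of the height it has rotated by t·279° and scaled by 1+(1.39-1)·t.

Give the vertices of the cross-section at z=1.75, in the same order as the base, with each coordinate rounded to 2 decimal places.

t = z/height = 1.75/2 = 0.875
s = 1 + (scale-1)·z/height = 1 + (1.39-1)·1.75/2 = 1.341250
θ = twist·z/height = 279°·1.75/2 = 244.1250° = 4.260785 rad
cos θ = -0.436409, sin θ = -0.899748 (intermediates below are computed at full precision and shown rounded to 5 d.p.)
v1: (-5,2) → rotate → (3.98154,3.62592) → ×s → (5.34024,4.86327) → (5.34,4.86)
v2: (-3.5,-4.5) → rotate → (-2.52143,5.11296) → ×s → (-3.38187,6.85776) → (-3.38,6.86)
v3: (1.5,1) → rotate → (0.24513,-1.78603) → ×s → (0.32879,-2.39551) → (0.33,-2.40)
v4: (-4,2.5) → rotate → (3.99501,2.50797) → ×s → (5.35830,3.36381) → (5.36,3.36)

Cross-section at z=1.75: (5.34,4.86) (-3.38,6.86) (0.33,-2.40) (5.36,3.36)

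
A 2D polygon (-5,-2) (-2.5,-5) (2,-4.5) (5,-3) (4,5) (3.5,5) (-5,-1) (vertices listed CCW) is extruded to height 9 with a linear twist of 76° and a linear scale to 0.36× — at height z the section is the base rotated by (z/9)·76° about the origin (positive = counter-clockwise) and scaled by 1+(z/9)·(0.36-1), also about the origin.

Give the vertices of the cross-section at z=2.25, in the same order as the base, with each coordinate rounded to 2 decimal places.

t = z/height = 2.25/9 = 0.25
s = 1 + (scale-1)·z/height = 1 + (0.36-1)·2.25/9 = 0.840000
θ = twist·z/height = 76°·2.25/9 = 19.0000° = 0.331613 rad
cos θ = 0.945519, sin θ = 0.325568 (intermediates below are computed at full precision and shown rounded to 5 d.p.)
v1: (-5,-2) → rotate → (-4.07646,-3.51888) → ×s → (-3.42422,-2.95586) → (-3.42,-2.96)
v2: (-2.5,-5) → rotate → (-0.73596,-5.54151) → ×s → (-0.61820,-4.65487) → (-0.62,-4.65)
v3: (2,-4.5) → rotate → (3.35609,-3.60370) → ×s → (2.81912,-3.02711) → (2.82,-3.03)
v4: (5,-3) → rotate → (5.70430,-1.20871) → ×s → (4.79161,-1.01532) → (4.79,-1.02)
v5: (4,5) → rotate → (2.15423,6.02987) → ×s → (1.80956,5.06509) → (1.81,5.07)
v6: (3.5,5) → rotate → (1.68147,5.86708) → ×s → (1.41244,4.92835) → (1.41,4.93)
v7: (-5,-1) → rotate → (-4.40202,-2.57336) → ×s → (-3.69770,-2.16162) → (-3.70,-2.16)

Cross-section at z=2.25: (-3.42,-2.96) (-0.62,-4.65) (2.82,-3.03) (4.79,-1.02) (1.81,5.07) (1.41,4.93) (-3.70,-2.16)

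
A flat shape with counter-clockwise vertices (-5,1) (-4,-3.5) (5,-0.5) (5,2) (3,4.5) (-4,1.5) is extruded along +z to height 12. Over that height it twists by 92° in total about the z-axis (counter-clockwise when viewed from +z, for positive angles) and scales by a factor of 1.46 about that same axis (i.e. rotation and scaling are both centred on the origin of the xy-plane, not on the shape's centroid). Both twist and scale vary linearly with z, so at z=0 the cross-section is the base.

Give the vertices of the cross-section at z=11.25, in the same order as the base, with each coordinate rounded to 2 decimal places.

t = z/height = 11.25/12 = 0.9375
s = 1 + (scale-1)·z/height = 1 + (1.46-1)·11.25/12 = 1.431250
θ = twist·z/height = 92°·11.25/12 = 86.2500° = 1.505346 rad
cos θ = 0.065403, sin θ = 0.997859 (intermediates below are computed at full precision and shown rounded to 5 d.p.)
v1: (-5,1) → rotate → (-1.32487,-4.92389) → ×s → (-1.89623,-7.04732) → (-1.90,-7.05)
v2: (-4,-3.5) → rotate → (3.23089,-4.22035) → ×s → (4.62422,-6.04037) → (4.62,-6.04)
v3: (5,-0.5) → rotate → (0.82595,4.95659) → ×s → (1.18213,7.09412) → (1.18,7.09)
v4: (5,2) → rotate → (-1.66870,5.12010) → ×s → (-2.38833,7.32814) → (-2.39,7.33)
v5: (3,4.5) → rotate → (-4.29416,3.28789) → ×s → (-6.14601,4.70579) → (-6.15,4.71)
v6: (-4,1.5) → rotate → (-1.75840,-3.89333) → ×s → (-2.51671,-5.57233) → (-2.52,-5.57)

Cross-section at z=11.25: (-1.90,-7.05) (4.62,-6.04) (1.18,7.09) (-2.39,7.33) (-6.15,4.71) (-2.52,-5.57)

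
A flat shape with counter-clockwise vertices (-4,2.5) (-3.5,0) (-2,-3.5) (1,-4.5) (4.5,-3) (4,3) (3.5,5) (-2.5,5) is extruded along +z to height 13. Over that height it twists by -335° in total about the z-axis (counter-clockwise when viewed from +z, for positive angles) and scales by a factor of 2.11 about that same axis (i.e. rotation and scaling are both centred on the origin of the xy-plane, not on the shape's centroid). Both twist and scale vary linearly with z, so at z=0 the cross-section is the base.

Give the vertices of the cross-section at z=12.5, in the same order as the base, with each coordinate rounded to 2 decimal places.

Cross-section at z=12.5: (-9.70,-1.00) (-5.71,-4.44) (1.18,-8.25) (7.34,-6.07) (11.15,0.82) (2.72,9.97) (-0.64,12.60) (-10.43,4.98)

t = z/height = 12.5/13 = 0.961538
s = 1 + (scale-1)·z/height = 1 + (2.11-1)·12.5/13 = 2.067308
θ = twist·z/height = -335°·12.5/13 = -322.1154° = -5.621974 rad
cos θ = 0.789249, sin θ = 0.614073 (intermediates below are computed at full precision and shown rounded to 5 d.p.)
v1: (-4,2.5) → rotate → (-4.69218,-0.48317) → ×s → (-9.70018,-0.99886) → (-9.70,-1.00)
v2: (-3.5,0) → rotate → (-2.76237,-2.14926) → ×s → (-5.71067,-4.44317) → (-5.71,-4.44)
v3: (-2,-3.5) → rotate → (0.57076,-3.99052) → ×s → (1.17993,-8.24963) → (1.18,-8.25)
v4: (1,-4.5) → rotate → (3.55258,-2.93755) → ×s → (7.34427,-6.07281) → (7.34,-6.07)
v5: (4.5,-3) → rotate → (5.39384,0.39558) → ×s → (11.15073,0.81779) → (11.15,0.82)
v6: (4,3) → rotate → (1.31478,4.82404) → ×s → (2.71805,9.97278) → (2.72,9.97)
v7: (3.5,5) → rotate → (-0.30799,6.09550) → ×s → (-0.63672,12.60128) → (-0.64,12.60)
v8: (-2.5,5) → rotate → (-5.04349,2.41106) → ×s → (-10.42644,4.98441) → (-10.43,4.98)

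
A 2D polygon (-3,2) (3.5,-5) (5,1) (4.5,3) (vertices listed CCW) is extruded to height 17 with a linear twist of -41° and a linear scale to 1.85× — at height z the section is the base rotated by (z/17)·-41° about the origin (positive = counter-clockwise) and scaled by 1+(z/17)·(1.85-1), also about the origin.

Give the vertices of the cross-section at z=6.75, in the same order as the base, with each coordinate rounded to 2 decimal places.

Cross-section at z=6.75: (-3.10,3.69) (2.62,-7.73) (6.79,-0.59) (6.90,2.16)

t = z/height = 6.75/17 = 0.397059
s = 1 + (scale-1)·z/height = 1 + (1.85-1)·6.75/17 = 1.337500
θ = twist·z/height = -41°·6.75/17 = -16.2794° = -0.284129 rad
cos θ = 0.959906, sin θ = -0.280322 (intermediates below are computed at full precision and shown rounded to 5 d.p.)
v1: (-3,2) → rotate → (-2.31907,2.76078) → ×s → (-3.10176,3.69254) → (-3.10,3.69)
v2: (3.5,-5) → rotate → (1.95806,-5.78066) → ×s → (2.61891,-7.73163) → (2.62,-7.73)
v3: (5,1) → rotate → (5.07985,-0.44170) → ×s → (6.79430,-0.59078) → (6.79,-0.59)
v4: (4.5,3) → rotate → (5.16054,1.61827) → ×s → (6.90223,2.16444) → (6.90,2.16)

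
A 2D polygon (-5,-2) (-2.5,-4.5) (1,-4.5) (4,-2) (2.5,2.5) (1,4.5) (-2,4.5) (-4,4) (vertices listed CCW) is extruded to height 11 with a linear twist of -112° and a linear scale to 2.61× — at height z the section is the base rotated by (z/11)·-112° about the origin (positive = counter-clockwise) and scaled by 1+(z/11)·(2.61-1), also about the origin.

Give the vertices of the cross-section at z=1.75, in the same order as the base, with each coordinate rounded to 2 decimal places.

t = z/height = 1.75/11 = 0.159091
s = 1 + (scale-1)·z/height = 1 + (2.61-1)·1.75/11 = 1.256136
θ = twist·z/height = -112°·1.75/11 = -17.8182° = -0.310986 rad
cos θ = 0.952032, sin θ = -0.305997 (intermediates below are computed at full precision and shown rounded to 5 d.p.)
v1: (-5,-2) → rotate → (-5.37216,-0.37408) → ×s → (-6.74816,-0.46989) → (-6.75,-0.47)
v2: (-2.5,-4.5) → rotate → (-3.75707,-3.51915) → ×s → (-4.71939,-4.42053) → (-4.72,-4.42)
v3: (1,-4.5) → rotate → (-0.42496,-4.59014) → ×s → (-0.53380,-5.76585) → (-0.53,-5.77)
v4: (4,-2) → rotate → (3.19613,-3.12805) → ×s → (4.01478,-3.92926) → (4.01,-3.93)
v5: (2.5,2.5) → rotate → (3.14507,1.61509) → ×s → (3.95064,2.02877) → (3.95,2.03)
v6: (1,4.5) → rotate → (2.32902,3.97815) → ×s → (2.92557,4.99710) → (2.93,5.00)
v7: (-2,4.5) → rotate → (-0.52708,4.89614) → ×s → (-0.66208,6.15022) → (-0.66,6.15)
v8: (-4,4) → rotate → (-2.58414,5.03212) → ×s → (-3.24603,6.32103) → (-3.25,6.32)

Cross-section at z=1.75: (-6.75,-0.47) (-4.72,-4.42) (-0.53,-5.77) (4.01,-3.93) (3.95,2.03) (2.93,5.00) (-0.66,6.15) (-3.25,6.32)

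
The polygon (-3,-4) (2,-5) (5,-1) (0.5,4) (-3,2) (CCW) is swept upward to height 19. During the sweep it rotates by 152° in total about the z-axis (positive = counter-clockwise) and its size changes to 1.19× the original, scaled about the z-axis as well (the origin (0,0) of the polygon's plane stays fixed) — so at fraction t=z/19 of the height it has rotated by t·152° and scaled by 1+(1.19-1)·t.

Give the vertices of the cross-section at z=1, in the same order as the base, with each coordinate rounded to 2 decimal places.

Cross-section at z=1: (-2.44,-4.42) (2.70,-4.72) (5.14,-0.30) (-0.06,4.07) (-3.28,1.58)

t = z/height = 1/19 = 0.0526316
s = 1 + (scale-1)·z/height = 1 + (1.19-1)·1/19 = 1.010000
θ = twist·z/height = 152°·1/19 = 8.0000° = 0.139626 rad
cos θ = 0.990268, sin θ = 0.139173 (intermediates below are computed at full precision and shown rounded to 5 d.p.)
v1: (-3,-4) → rotate → (-2.41411,-4.37859) → ×s → (-2.43825,-4.42238) → (-2.44,-4.42)
v2: (2,-5) → rotate → (2.67640,-4.67299) → ×s → (2.70317,-4.71972) → (2.70,-4.72)
v3: (5,-1) → rotate → (5.09051,-0.29440) → ×s → (5.14142,-0.29735) → (5.14,-0.30)
v4: (0.5,4) → rotate → (-0.06156,4.03066) → ×s → (-0.06217,4.07097) → (-0.06,4.07)
v5: (-3,2) → rotate → (-3.24915,1.56302) → ×s → (-3.28164,1.57865) → (-3.28,1.58)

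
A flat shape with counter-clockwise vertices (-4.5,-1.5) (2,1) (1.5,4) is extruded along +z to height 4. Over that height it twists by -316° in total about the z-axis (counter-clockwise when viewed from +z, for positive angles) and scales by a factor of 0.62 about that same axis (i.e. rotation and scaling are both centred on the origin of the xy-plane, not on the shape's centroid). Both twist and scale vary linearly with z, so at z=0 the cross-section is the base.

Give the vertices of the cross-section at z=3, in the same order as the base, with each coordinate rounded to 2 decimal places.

Cross-section at z=3: (2.65,-2.11) (-1.38,0.81) (-2.98,-0.66)

t = z/height = 3/4 = 0.75
s = 1 + (scale-1)·z/height = 1 + (0.62-1)·3/4 = 0.715000
θ = twist·z/height = -316°·3/4 = -237.0000° = -4.136430 rad
cos θ = -0.544639, sin θ = 0.838671 (intermediates below are computed at full precision and shown rounded to 5 d.p.)
v1: (-4.5,-1.5) → rotate → (3.70888,-2.95706) → ×s → (2.65185,-2.11430) → (2.65,-2.11)
v2: (2,1) → rotate → (-1.92795,1.13270) → ×s → (-1.37848,0.80988) → (-1.38,0.81)
v3: (1.5,4) → rotate → (-4.17164,-0.92055) → ×s → (-2.98272,-0.65819) → (-2.98,-0.66)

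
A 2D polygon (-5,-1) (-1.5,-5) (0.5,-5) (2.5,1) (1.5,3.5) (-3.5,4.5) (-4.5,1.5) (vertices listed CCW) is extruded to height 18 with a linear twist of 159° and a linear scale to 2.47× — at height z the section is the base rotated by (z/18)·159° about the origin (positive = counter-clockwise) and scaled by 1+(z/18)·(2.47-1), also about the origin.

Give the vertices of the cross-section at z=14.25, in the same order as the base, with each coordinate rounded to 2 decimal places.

t = z/height = 14.25/18 = 0.791667
s = 1 + (scale-1)·z/height = 1 + (2.47-1)·14.25/18 = 2.163750
θ = twist·z/height = 159°·14.25/18 = 125.8750° = 2.196933 rad
cos θ = -0.586019, sin θ = 0.810297 (intermediates below are computed at full precision and shown rounded to 5 d.p.)
v1: (-5,-1) → rotate → (3.74039,-3.46547) → ×s → (8.09327,-7.49841) → (8.09,-7.50)
v2: (-1.5,-5) → rotate → (4.93052,1.71465) → ×s → (10.66840,3.71007) → (10.67,3.71)
v3: (0.5,-5) → rotate → (3.75848,3.33524) → ×s → (8.13241,7.21663) → (8.13,7.22)
v4: (2.5,1) → rotate → (-2.27534,1.43972) → ×s → (-4.92328,3.11520) → (-4.92,3.12)
v5: (1.5,3.5) → rotate → (-3.71507,-0.83562) → ×s → (-8.03848,-1.80807) → (-8.04,-1.81)
v6: (-3.5,4.5) → rotate → (-1.59527,-5.47313) → ×s → (-3.45177,-11.84248) → (-3.45,-11.84)
v7: (-4.5,1.5) → rotate → (1.42164,-4.52537) → ×s → (3.07607,-9.79176) → (3.08,-9.79)

Cross-section at z=14.25: (8.09,-7.50) (10.67,3.71) (8.13,7.22) (-4.92,3.12) (-8.04,-1.81) (-3.45,-11.84) (3.08,-9.79)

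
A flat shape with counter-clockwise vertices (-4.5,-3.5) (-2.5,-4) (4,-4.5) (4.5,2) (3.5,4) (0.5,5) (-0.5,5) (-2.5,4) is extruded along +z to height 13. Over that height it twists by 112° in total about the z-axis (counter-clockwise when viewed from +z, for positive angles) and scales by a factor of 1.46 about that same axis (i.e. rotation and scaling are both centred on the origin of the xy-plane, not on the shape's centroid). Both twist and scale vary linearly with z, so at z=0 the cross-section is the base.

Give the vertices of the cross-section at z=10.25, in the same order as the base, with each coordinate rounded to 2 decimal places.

t = z/height = 10.25/13 = 0.788462
s = 1 + (scale-1)·z/height = 1 + (1.46-1)·10.25/13 = 1.362692
θ = twist·z/height = 112°·10.25/13 = 88.3077° = 1.541260 rad
cos θ = 0.029532, sin θ = 0.999564 (intermediates below are computed at full precision and shown rounded to 5 d.p.)
v1: (-4.5,-3.5) → rotate → (3.36558,-4.60140) → ×s → (4.58625,-6.27029) → (4.59,-6.27)
v2: (-2.5,-4) → rotate → (3.92443,-2.61704) → ×s → (5.34778,-3.56622) → (5.35,-3.57)
v3: (4,-4.5) → rotate → (4.61617,3.86536) → ×s → (6.29041,5.26730) → (6.29,5.27)
v4: (4.5,2) → rotate → (-1.86623,4.55710) → ×s → (-2.54310,6.20993) → (-2.54,6.21)
v5: (3.5,4) → rotate → (-3.89489,3.61660) → ×s → (-5.30754,4.92832) → (-5.31,4.93)
v6: (0.5,5) → rotate → (-4.98305,0.64744) → ×s → (-6.79037,0.88226) → (-6.79,0.88)
v7: (-0.5,5) → rotate → (-5.01259,-0.35212) → ×s → (-6.83061,-0.47983) → (-6.83,-0.48)
v8: (-2.5,4) → rotate → (-4.07209,-2.38078) → ×s → (-5.54900,-3.24427) → (-5.55,-3.24)

Cross-section at z=10.25: (4.59,-6.27) (5.35,-3.57) (6.29,5.27) (-2.54,6.21) (-5.31,4.93) (-6.79,0.88) (-6.83,-0.48) (-5.55,-3.24)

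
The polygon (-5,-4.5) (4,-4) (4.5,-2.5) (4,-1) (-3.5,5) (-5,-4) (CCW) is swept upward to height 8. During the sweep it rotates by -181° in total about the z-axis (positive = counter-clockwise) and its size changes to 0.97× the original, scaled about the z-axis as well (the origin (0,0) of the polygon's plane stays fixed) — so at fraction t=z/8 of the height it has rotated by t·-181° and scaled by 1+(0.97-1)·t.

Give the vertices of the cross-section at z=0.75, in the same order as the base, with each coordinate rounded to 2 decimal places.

t = z/height = 0.75/8 = 0.09375
s = 1 + (scale-1)·z/height = 1 + (0.97-1)·0.75/8 = 0.997188
θ = twist·z/height = -181°·0.75/8 = -16.9688° = -0.296161 rad
cos θ = 0.956464, sin θ = -0.291850 (intermediates below are computed at full precision and shown rounded to 5 d.p.)
v1: (-5,-4.5) → rotate → (-6.09565,-2.84484) → ×s → (-6.07850,-2.83684) → (-6.08,-2.84)
v2: (4,-4) → rotate → (2.65846,-4.99326) → ×s → (2.65098,-4.97921) → (2.65,-4.98)
v3: (4.5,-2.5) → rotate → (3.57446,-3.70449) → ×s → (3.56441,-3.69407) → (3.56,-3.69)
v4: (4,-1) → rotate → (3.53401,-2.12386) → ×s → (3.52407,-2.11789) → (3.52,-2.12)
v5: (-3.5,5) → rotate → (-1.88837,5.80380) → ×s → (-1.88306,5.78747) → (-1.88,5.79)
v6: (-5,-4) → rotate → (-5.94972,-2.36661) → ×s → (-5.93299,-2.35995) → (-5.93,-2.36)

Cross-section at z=0.75: (-6.08,-2.84) (2.65,-4.98) (3.56,-3.69) (3.52,-2.12) (-1.88,5.79) (-5.93,-2.36)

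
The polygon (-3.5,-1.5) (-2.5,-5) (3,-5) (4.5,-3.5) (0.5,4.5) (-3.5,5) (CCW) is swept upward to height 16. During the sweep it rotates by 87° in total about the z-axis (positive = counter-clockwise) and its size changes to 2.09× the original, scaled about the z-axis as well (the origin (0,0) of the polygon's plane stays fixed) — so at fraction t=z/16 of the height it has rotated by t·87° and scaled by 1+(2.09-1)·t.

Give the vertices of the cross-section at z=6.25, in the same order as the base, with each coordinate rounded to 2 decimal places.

Cross-section at z=6.25: (-2.94,-4.56) (1.03,-7.90) (7.53,-3.52) (8.11,-0.55) (-3.00,5.72) (-8.12,3.12)

t = z/height = 6.25/16 = 0.390625
s = 1 + (scale-1)·z/height = 1 + (2.09-1)·6.25/16 = 1.425781
θ = twist·z/height = 87°·6.25/16 = 33.9844° = 0.593139 rad
cos θ = 0.829190, sin θ = 0.558967 (intermediates below are computed at full precision and shown rounded to 5 d.p.)
v1: (-3.5,-1.5) → rotate → (-2.06371,-3.20017) → ×s → (-2.94241,-4.56274) → (-2.94,-4.56)
v2: (-2.5,-5) → rotate → (0.72186,-5.54337) → ×s → (1.02921,-7.90363) → (1.03,-7.90)
v3: (3,-5) → rotate → (5.28240,-2.46905) → ×s → (7.53155,-3.52032) → (7.53,-3.52)
v4: (4.5,-3.5) → rotate → (5.68774,-0.38681) → ×s → (8.10947,-0.55151) → (8.11,-0.55)
v5: (0.5,4.5) → rotate → (-2.10076,4.01084) → ×s → (-2.99522,5.71858) → (-3.00,5.72)
v6: (-3.5,5) → rotate → (-5.69700,2.18957) → ×s → (-8.12267,3.12184) → (-8.12,3.12)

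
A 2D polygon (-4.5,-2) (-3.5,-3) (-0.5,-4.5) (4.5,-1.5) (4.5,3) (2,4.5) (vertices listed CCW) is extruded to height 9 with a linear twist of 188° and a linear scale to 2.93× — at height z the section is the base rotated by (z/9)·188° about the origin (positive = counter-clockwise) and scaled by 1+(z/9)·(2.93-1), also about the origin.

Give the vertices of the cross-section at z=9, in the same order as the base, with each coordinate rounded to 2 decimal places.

t = z/height = 9/9 = 1
s = 1 + (scale-1)·z/height = 1 + (2.93-1)·9/9 = 2.930000
θ = twist·z/height = 188°·9/9 = 188.0000° = 3.281219 rad
cos θ = -0.990268, sin θ = -0.139173 (intermediates below are computed at full precision and shown rounded to 5 d.p.)
v1: (-4.5,-2) → rotate → (4.17786,2.60682) → ×s → (12.24113,7.63797) → (12.24,7.64)
v2: (-3.5,-3) → rotate → (3.04842,3.45791) → ×s → (8.93187,10.13168) → (8.93,10.13)
v3: (-0.5,-4.5) → rotate → (-0.13114,4.52579) → ×s → (-0.38425,13.26057) → (-0.38,13.26)
v4: (4.5,-1.5) → rotate → (-4.66497,0.85912) → ×s → (-13.66835,2.51723) → (-13.67,2.52)
v5: (4.5,3) → rotate → (-4.03869,-3.59708) → ×s → (-11.83335,-10.53945) → (-11.83,-10.54)
v6: (2,4.5) → rotate → (-1.35426,-4.73455) → ×s → (-3.96797,-13.87224) → (-3.97,-13.87)

Cross-section at z=9: (12.24,7.64) (8.93,10.13) (-0.38,13.26) (-13.67,2.52) (-11.83,-10.54) (-3.97,-13.87)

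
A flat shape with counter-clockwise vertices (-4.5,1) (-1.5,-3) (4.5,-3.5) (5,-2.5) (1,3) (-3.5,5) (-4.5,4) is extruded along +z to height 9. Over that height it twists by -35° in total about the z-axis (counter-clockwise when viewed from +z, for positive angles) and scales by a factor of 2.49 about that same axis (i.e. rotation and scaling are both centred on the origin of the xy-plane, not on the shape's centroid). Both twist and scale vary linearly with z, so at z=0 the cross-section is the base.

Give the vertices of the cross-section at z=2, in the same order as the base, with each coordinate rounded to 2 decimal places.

t = z/height = 2/9 = 0.222222
s = 1 + (scale-1)·z/height = 1 + (2.49-1)·2/9 = 1.331111
θ = twist·z/height = -35°·2/9 = -7.7778° = -0.135748 rad
cos θ = 0.990800, sin θ = -0.135331 (intermediates below are computed at full precision and shown rounded to 5 d.p.)
v1: (-4.5,1) → rotate → (-4.32327,1.59979) → ×s → (-5.75475,2.12950) → (-5.75,2.13)
v2: (-1.5,-3) → rotate → (-1.89219,-2.76940) → ×s → (-2.51872,-3.68638) → (-2.52,-3.69)
v3: (4.5,-3.5) → rotate → (3.98494,-4.07679) → ×s → (5.30440,-5.42666) → (5.30,-5.43)
v4: (5,-2.5) → rotate → (4.61567,-3.15366) → ×s → (6.14397,-4.19787) → (6.14,-4.20)
v5: (1,3) → rotate → (1.39679,2.83707) → ×s → (1.85929,3.77646) → (1.86,3.78)
v6: (-3.5,5) → rotate → (-2.79114,5.42766) → ×s → (-3.71532,7.22482) → (-3.72,7.22)
v7: (-4.5,4) → rotate → (-3.91728,4.57219) → ×s → (-5.21433,6.08610) → (-5.21,6.09)

Cross-section at z=2: (-5.75,2.13) (-2.52,-3.69) (5.30,-5.43) (6.14,-4.20) (1.86,3.78) (-3.72,7.22) (-5.21,6.09)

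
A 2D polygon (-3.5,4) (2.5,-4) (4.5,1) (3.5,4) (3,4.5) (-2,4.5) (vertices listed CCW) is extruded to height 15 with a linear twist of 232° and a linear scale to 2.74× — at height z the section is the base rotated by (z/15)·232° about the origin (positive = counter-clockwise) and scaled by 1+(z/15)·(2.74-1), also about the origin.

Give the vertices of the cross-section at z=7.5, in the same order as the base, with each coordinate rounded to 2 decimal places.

Cross-section at z=7.5: (-3.85,-9.16) (4.67,7.48) (-5.37,6.74) (-9.59,2.60) (-10.02,1.35) (-5.92,-7.05)

t = z/height = 7.5/15 = 0.5
s = 1 + (scale-1)·z/height = 1 + (2.74-1)·7.5/15 = 1.870000
θ = twist·z/height = 232°·7.5/15 = 116.0000° = 2.024582 rad
cos θ = -0.438371, sin θ = 0.898794 (intermediates below are computed at full precision and shown rounded to 5 d.p.)
v1: (-3.5,4) → rotate → (-2.06088,-4.89926) → ×s → (-3.85384,-9.16162) → (-3.85,-9.16)
v2: (2.5,-4) → rotate → (2.49925,4.00047) → ×s → (4.67359,7.48088) → (4.67,7.48)
v3: (4.5,1) → rotate → (-2.87146,3.60620) → ×s → (-5.36964,6.74360) → (-5.37,6.74)
v4: (3.5,4) → rotate → (-5.12948,1.39229) → ×s → (-9.59212,2.60359) → (-9.59,2.60)
v5: (3,4.5) → rotate → (-5.35969,0.72371) → ×s → (-10.02261,1.35334) → (-10.02,1.35)
v6: (-2,4.5) → rotate → (-3.16783,-3.77026) → ×s → (-5.92384,-7.05038) → (-5.92,-7.05)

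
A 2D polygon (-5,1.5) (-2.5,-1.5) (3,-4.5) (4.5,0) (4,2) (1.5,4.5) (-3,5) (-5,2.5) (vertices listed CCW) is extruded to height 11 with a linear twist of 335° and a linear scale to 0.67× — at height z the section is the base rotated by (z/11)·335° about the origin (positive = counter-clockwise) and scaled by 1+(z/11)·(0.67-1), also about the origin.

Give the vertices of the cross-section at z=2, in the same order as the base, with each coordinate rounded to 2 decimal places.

t = z/height = 2/11 = 0.181818
s = 1 + (scale-1)·z/height = 1 + (0.67-1)·2/11 = 0.940000
θ = twist·z/height = 335°·2/11 = 60.9091° = 1.063064 rad
cos θ = 0.486197, sin θ = 0.873849 (intermediates below are computed at full precision and shown rounded to 5 d.p.)
v1: (-5,1.5) → rotate → (-3.74176,-3.63995) → ×s → (-3.51725,-3.42155) → (-3.52,-3.42)
v2: (-2.5,-1.5) → rotate → (0.09528,-2.91392) → ×s → (0.08957,-2.73908) → (0.09,-2.74)
v3: (3,-4.5) → rotate → (5.39091,0.43366) → ×s → (5.06746,0.40764) → (5.07,0.41)
v4: (4.5,0) → rotate → (2.18789,3.93232) → ×s → (2.05661,3.69638) → (2.06,3.70)
v5: (4,2) → rotate → (0.19709,4.46779) → ×s → (0.18526,4.19972) → (0.19,4.20)
v6: (1.5,4.5) → rotate → (-3.20303,3.49866) → ×s → (-3.01085,3.28874) → (-3.01,3.29)
v7: (-3,5) → rotate → (-5.82784,-0.19056) → ×s → (-5.47817,-0.17913) → (-5.48,-0.18)
v8: (-5,2.5) → rotate → (-4.61561,-3.15376) → ×s → (-4.33867,-2.96453) → (-4.34,-2.96)

Cross-section at z=2: (-3.52,-3.42) (0.09,-2.74) (5.07,0.41) (2.06,3.70) (0.19,4.20) (-3.01,3.29) (-5.48,-0.18) (-4.34,-2.96)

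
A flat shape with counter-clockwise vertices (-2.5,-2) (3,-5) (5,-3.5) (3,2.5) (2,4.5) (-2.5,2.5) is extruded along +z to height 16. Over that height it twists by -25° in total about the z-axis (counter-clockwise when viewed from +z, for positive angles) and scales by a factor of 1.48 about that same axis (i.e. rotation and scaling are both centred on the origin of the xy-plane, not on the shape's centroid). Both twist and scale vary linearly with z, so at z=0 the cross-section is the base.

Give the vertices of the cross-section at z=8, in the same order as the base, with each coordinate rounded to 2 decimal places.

t = z/height = 8/16 = 0.5
s = 1 + (scale-1)·z/height = 1 + (1.48-1)·8/16 = 1.240000
θ = twist·z/height = -25°·8/16 = -12.5000° = -0.218166 rad
cos θ = 0.976296, sin θ = -0.216440 (intermediates below are computed at full precision and shown rounded to 5 d.p.)
v1: (-2.5,-2) → rotate → (-2.87362,-1.41149) → ×s → (-3.56329,-1.75025) → (-3.56,-1.75)
v2: (3,-5) → rotate → (1.84669,-5.53080) → ×s → (2.28990,-6.85819) → (2.29,-6.86)
v3: (5,-3.5) → rotate → (4.12394,-4.49923) → ×s → (5.11369,-5.57905) → (5.11,-5.58)
v4: (3,2.5) → rotate → (3.46999,1.79142) → ×s → (4.30278,2.22136) → (4.30,2.22)
v5: (2,4.5) → rotate → (2.92657,3.96045) → ×s → (3.62895,4.91096) → (3.63,4.91)
v6: (-2.5,2.5) → rotate → (-1.89964,2.98184) → ×s → (-2.35555,3.69748) → (-2.36,3.70)

Cross-section at z=8: (-3.56,-1.75) (2.29,-6.86) (5.11,-5.58) (4.30,2.22) (3.63,4.91) (-2.36,3.70)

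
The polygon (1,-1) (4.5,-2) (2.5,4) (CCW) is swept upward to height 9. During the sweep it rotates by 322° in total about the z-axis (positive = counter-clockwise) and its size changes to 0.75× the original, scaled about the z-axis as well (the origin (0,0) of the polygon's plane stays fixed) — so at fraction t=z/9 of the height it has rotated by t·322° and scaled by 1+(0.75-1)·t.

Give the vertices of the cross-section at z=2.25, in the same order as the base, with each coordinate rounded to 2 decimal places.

Cross-section at z=2.25: (1.08,0.77) (2.55,3.85) (-3.31,2.93)

t = z/height = 2.25/9 = 0.25
s = 1 + (scale-1)·z/height = 1 + (0.75-1)·2.25/9 = 0.937500
θ = twist·z/height = 322°·2.25/9 = 80.5000° = 1.404990 rad
cos θ = 0.165048, sin θ = 0.986286 (intermediates below are computed at full precision and shown rounded to 5 d.p.)
v1: (1,-1) → rotate → (1.15133,0.82124) → ×s → (1.07937,0.76991) → (1.08,0.77)
v2: (4.5,-2) → rotate → (2.71529,4.10819) → ×s → (2.54558,3.85143) → (2.55,3.85)
v3: (2.5,4) → rotate → (-3.53252,3.12590) → ×s → (-3.31174,2.93054) → (-3.31,2.93)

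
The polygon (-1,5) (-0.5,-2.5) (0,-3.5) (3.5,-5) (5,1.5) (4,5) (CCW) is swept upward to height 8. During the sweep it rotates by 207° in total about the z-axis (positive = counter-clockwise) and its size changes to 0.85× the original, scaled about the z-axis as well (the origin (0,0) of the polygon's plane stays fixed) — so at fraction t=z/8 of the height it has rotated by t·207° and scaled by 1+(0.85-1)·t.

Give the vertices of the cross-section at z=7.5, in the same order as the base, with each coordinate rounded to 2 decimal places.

Cross-section at z=7.5: (1.88,-3.96) (-0.11,2.19) (-0.73,2.92) (-3.96,3.44) (-3.85,-2.29) (-2.29,-5.00)

t = z/height = 7.5/8 = 0.9375
s = 1 + (scale-1)·z/height = 1 + (0.85-1)·7.5/8 = 0.859375
θ = twist·z/height = 207°·7.5/8 = 194.0625° = 3.387030 rad
cos θ = -0.970031, sin θ = -0.242980 (intermediates below are computed at full precision and shown rounded to 5 d.p.)
v1: (-1,5) → rotate → (2.18493,-4.60718) → ×s → (1.87768,-3.95929) → (1.88,-3.96)
v2: (-0.5,-2.5) → rotate → (-0.12243,2.54657) → ×s → (-0.10522,2.18846) → (-0.11,2.19)
v3: (0,-3.5) → rotate → (-0.85043,3.39511) → ×s → (-0.73084,2.91767) → (-0.73,2.92)
v4: (3.5,-5) → rotate → (-4.61001,3.99973) → ×s → (-3.96173,3.43726) → (-3.96,3.44)
v5: (5,1.5) → rotate → (-4.48569,-2.66995) → ×s → (-3.85489,-2.29449) → (-3.85,-2.29)
v6: (4,5) → rotate → (-2.66522,-5.82208) → ×s → (-2.29043,-5.00335) → (-2.29,-5.00)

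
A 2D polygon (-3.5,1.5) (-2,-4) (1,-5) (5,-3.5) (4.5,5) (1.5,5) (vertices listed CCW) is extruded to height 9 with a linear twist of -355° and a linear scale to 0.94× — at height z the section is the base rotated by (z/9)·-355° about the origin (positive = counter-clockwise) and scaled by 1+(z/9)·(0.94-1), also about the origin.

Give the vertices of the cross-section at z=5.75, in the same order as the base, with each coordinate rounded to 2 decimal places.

t = z/height = 5.75/9 = 0.638889
s = 1 + (scale-1)·z/height = 1 + (0.94-1)·5.75/9 = 0.961667
θ = twist·z/height = -355°·5.75/9 = -226.8056° = -3.958504 rad
cos θ = -0.684476, sin θ = 0.729035 (intermediates below are computed at full precision and shown rounded to 5 d.p.)
v1: (-3.5,1.5) → rotate → (1.30211,-3.57834) → ×s → (1.25220,-3.44117) → (1.25,-3.44)
v2: (-2,-4) → rotate → (4.28509,1.27984) → ×s → (4.12083,1.23078) → (4.12,1.23)
v3: (1,-5) → rotate → (2.96070,4.15142) → ×s → (2.84721,3.99228) → (2.85,3.99)
v4: (5,-3.5) → rotate → (-0.87076,6.04084) → ×s → (-0.83738,5.80928) → (-0.84,5.81)
v5: (4.5,5) → rotate → (-6.72532,-0.14172) → ×s → (-6.46751,-0.13629) → (-6.47,-0.14)
v6: (1.5,5) → rotate → (-4.67189,-2.32883) → ×s → (-4.49280,-2.23956) → (-4.49,-2.24)

Cross-section at z=5.75: (1.25,-3.44) (4.12,1.23) (2.85,3.99) (-0.84,5.81) (-6.47,-0.14) (-4.49,-2.24)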